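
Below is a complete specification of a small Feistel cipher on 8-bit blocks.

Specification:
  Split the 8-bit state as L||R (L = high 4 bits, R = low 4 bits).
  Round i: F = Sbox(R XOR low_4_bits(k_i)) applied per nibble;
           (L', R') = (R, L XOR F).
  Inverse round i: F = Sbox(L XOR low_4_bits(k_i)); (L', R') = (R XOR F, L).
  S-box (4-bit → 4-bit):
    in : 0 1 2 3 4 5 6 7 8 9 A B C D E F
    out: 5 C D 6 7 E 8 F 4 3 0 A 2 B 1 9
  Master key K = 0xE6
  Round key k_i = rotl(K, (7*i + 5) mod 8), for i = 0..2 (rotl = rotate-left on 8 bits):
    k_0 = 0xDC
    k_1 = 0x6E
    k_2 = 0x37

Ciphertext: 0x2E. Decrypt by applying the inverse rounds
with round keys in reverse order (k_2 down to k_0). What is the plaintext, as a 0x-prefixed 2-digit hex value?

0x93

s_0 = ciphertext = 0x2E
s_1 = InvRound(s_0, k_2) = 0x02
s_2 = InvRound(s_1, k_1) = 0x30
s_3 = InvRound(s_2, k_0) = 0x93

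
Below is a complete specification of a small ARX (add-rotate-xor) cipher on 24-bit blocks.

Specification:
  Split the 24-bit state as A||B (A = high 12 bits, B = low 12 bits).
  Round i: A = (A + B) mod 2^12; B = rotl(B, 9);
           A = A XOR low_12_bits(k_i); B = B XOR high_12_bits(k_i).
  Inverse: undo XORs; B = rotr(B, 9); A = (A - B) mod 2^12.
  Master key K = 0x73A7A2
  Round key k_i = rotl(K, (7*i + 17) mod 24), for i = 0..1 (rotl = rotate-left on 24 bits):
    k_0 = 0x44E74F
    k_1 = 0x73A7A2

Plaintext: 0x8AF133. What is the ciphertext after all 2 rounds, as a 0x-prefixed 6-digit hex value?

0x6B7777

s_0 = plaintext = 0x8AF133
s_1 = Round(s_0, k_0) = 0xEAD268
s_2 = Round(s_1, k_1) = 0x6B7777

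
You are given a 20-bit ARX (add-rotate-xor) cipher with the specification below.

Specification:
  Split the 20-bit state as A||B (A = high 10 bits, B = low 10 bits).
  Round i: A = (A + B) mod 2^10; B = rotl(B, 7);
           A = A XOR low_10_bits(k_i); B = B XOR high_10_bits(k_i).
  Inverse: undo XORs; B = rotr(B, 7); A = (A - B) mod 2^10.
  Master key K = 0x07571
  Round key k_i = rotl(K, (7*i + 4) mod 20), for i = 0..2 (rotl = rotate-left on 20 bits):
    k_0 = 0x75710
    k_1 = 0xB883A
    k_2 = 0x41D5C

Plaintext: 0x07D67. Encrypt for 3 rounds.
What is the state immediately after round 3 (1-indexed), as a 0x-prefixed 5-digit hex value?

0x8FBC2

s_0 = plaintext = 0x07D67
s_1 = Round(s_0, k_0) = 0xA5A79
s_2 = Round(s_1, k_1) = 0x4D62D
s_3 = Round(s_2, k_2) = 0x8FBC2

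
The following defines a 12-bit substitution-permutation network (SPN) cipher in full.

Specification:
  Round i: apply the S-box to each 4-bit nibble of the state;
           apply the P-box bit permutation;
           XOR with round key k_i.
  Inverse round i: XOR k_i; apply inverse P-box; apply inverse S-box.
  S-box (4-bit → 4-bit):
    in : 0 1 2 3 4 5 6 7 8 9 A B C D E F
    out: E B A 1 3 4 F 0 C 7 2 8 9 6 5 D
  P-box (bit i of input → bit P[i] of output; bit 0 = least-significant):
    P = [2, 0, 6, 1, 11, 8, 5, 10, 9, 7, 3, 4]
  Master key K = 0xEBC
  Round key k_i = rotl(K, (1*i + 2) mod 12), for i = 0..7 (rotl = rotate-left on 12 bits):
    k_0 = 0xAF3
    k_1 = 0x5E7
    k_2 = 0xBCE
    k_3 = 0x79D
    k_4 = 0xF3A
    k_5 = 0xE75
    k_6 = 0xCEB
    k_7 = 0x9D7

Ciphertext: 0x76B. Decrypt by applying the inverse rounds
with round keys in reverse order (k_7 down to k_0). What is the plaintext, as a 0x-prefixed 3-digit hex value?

0xA89

s_0 = ciphertext = 0x76B
s_1 = InvRound(s_0, k_7) = 0x6F3
s_2 = InvRound(s_1, k_6) = 0xF37
s_3 = InvRound(s_2, k_5) = 0x7A8
s_4 = InvRound(s_3, k_4) = 0x23B
s_5 = InvRound(s_4, k_3) = 0xA0C
s_6 = InvRound(s_5, k_2) = 0xAA8
s_7 = InvRound(s_6, k_1) = 0xE16
s_8 = InvRound(s_7, k_0) = 0xA89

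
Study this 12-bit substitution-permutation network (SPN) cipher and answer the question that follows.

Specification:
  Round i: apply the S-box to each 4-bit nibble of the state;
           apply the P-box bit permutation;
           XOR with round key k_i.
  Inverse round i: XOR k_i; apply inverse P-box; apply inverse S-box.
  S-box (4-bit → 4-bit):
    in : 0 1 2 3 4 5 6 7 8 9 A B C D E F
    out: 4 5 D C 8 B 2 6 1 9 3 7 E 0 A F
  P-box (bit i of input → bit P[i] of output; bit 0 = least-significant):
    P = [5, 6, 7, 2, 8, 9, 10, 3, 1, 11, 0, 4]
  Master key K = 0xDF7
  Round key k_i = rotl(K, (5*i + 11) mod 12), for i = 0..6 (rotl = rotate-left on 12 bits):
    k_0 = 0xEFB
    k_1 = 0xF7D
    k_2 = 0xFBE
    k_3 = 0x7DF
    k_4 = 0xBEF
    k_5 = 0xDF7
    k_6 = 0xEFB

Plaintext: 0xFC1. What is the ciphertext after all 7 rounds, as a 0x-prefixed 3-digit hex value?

s_0 = plaintext = 0xFC1
s_1 = Round(s_0, k_0) = 0x040
s_2 = Round(s_1, k_1) = 0xFF4
s_3 = Round(s_2, k_2) = 0x0A1
s_4 = Round(s_3, k_3) = 0x47E
s_5 = Round(s_4, k_4) = 0xDBB
s_6 = Round(s_5, k_5) = 0xA17
s_7 = Round(s_6, k_6) = 0x339

0x339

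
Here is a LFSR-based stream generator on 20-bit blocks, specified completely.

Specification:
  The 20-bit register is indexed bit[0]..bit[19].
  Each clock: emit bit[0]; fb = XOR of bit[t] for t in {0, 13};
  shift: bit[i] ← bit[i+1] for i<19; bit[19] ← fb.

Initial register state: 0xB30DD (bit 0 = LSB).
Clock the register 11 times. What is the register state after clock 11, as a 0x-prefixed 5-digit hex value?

0x50966

reg_0 = 0xB30DD
clock 1: out=1, reg = 0x5986E
clock 2: out=0, reg = 0x2CC37
clock 3: out=1, reg = 0x9661B
clock 4: out=1, reg = 0x4B30D
clock 5: out=1, reg = 0x25986
clock 6: out=0, reg = 0x12CC3
clock 7: out=1, reg = 0x09661
clock 8: out=1, reg = 0x84B30
clock 9: out=0, reg = 0x42598
clock 10: out=0, reg = 0xA12CC
clock 11: out=0, reg = 0x50966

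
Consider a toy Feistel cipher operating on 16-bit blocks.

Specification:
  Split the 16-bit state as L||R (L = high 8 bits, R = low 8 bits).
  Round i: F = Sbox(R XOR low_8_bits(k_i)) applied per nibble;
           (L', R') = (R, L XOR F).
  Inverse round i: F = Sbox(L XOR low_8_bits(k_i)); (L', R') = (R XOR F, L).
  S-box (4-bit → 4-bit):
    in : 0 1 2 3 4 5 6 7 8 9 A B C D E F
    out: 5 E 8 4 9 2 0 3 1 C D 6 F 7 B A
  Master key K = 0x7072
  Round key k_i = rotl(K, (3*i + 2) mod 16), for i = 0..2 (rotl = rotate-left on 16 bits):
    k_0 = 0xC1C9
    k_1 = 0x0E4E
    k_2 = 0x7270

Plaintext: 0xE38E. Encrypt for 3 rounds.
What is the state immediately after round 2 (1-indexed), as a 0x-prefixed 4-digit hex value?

0x70C5

s_0 = plaintext = 0xE38E
s_1 = Round(s_0, k_0) = 0x8E70
s_2 = Round(s_1, k_1) = 0x70C5
s_3 = Round(s_2, k_2) = 0xC512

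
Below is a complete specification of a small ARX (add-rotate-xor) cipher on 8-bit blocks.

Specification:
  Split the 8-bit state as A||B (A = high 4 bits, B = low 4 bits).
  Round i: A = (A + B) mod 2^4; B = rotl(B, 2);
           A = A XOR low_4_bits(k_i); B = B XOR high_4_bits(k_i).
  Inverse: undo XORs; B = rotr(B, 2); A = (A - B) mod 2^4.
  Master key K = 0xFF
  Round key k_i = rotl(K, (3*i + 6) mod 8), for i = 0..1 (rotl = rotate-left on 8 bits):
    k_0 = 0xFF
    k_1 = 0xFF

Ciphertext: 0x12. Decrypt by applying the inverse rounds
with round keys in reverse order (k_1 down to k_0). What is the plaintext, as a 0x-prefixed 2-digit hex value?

0x62

s_0 = ciphertext = 0x12
s_1 = InvRound(s_0, k_1) = 0x77
s_2 = InvRound(s_1, k_0) = 0x62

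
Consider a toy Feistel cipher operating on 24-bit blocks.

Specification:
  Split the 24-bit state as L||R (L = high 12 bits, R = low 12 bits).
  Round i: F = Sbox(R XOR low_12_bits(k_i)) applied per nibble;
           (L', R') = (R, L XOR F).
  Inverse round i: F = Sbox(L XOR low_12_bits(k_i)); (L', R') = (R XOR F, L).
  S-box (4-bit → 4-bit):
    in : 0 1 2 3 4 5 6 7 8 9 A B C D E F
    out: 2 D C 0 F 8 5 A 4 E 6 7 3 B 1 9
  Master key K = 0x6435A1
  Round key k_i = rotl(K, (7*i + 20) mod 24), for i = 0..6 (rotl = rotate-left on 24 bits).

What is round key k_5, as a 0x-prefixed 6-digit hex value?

0x1AD0B2

K = 0x6435A1
k_0 = rotl(K, (7*0+20) mod 24) = rotl(K, 20) = 0x16435A
k_1 = rotl(K, (7*1+20) mod 24) = rotl(K, 3) = 0x21AD0B
k_2 = rotl(K, (7*2+20) mod 24) = rotl(K, 10) = 0xD68590
k_3 = rotl(K, (7*3+20) mod 24) = rotl(K, 17) = 0x42C86B
k_4 = rotl(K, (7*4+20) mod 24) = rotl(K, 0) = 0x6435A1
k_5 = rotl(K, (7*5+20) mod 24) = rotl(K, 7) = 0x1AD0B2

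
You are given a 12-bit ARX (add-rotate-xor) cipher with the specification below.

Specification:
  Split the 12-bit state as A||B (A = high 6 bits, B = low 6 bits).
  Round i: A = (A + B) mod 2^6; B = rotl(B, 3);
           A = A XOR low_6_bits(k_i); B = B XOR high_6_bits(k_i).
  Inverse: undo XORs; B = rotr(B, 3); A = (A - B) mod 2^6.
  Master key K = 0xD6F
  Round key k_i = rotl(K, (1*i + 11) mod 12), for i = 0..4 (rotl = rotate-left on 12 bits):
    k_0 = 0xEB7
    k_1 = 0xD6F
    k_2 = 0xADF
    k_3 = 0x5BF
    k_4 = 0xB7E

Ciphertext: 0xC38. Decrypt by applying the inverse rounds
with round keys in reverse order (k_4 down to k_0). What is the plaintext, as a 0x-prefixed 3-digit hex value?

0xC43

s_0 = ciphertext = 0xC38
s_1 = InvRound(s_0, k_4) = 0x92A
s_2 = InvRound(s_1, k_3) = 0xD27
s_3 = InvRound(s_2, k_2) = 0x2A1
s_4 = InvRound(s_3, k_1) = 0x0E2
s_5 = InvRound(s_4, k_0) = 0xC43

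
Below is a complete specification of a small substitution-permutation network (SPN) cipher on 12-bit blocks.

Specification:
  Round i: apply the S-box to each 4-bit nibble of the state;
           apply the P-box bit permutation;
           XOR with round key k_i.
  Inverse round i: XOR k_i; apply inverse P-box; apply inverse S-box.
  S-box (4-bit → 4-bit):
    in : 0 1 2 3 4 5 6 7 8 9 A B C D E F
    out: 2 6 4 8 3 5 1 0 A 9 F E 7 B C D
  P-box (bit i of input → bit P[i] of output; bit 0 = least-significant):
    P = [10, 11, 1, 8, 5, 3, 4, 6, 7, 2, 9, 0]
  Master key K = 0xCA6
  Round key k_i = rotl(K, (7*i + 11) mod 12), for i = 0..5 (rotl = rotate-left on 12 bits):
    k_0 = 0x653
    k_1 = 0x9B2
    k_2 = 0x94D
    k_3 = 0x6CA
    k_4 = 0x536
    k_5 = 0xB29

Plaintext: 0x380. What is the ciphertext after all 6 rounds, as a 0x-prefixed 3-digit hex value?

s_0 = plaintext = 0x380
s_1 = Round(s_0, k_0) = 0xE1A
s_2 = Round(s_1, k_1) = 0x6A9
s_3 = Round(s_2, k_2) = 0xCB5
s_4 = Round(s_3, k_3) = 0x014
s_5 = Round(s_4, k_4) = 0x92A
s_6 = Round(s_5, k_5) = 0x6BA

0x6BA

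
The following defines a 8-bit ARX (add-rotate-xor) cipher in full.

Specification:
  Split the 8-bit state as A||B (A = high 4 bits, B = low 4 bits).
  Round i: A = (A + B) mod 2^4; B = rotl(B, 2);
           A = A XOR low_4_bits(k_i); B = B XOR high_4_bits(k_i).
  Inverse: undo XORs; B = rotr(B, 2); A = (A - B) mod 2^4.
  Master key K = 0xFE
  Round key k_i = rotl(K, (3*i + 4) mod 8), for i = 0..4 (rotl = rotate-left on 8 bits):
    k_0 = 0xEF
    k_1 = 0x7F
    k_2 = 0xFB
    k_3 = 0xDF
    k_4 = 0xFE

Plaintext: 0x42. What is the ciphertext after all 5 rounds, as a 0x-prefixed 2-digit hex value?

0xCC

s_0 = plaintext = 0x42
s_1 = Round(s_0, k_0) = 0x96
s_2 = Round(s_1, k_1) = 0x0E
s_3 = Round(s_2, k_2) = 0x54
s_4 = Round(s_3, k_3) = 0x6C
s_5 = Round(s_4, k_4) = 0xCC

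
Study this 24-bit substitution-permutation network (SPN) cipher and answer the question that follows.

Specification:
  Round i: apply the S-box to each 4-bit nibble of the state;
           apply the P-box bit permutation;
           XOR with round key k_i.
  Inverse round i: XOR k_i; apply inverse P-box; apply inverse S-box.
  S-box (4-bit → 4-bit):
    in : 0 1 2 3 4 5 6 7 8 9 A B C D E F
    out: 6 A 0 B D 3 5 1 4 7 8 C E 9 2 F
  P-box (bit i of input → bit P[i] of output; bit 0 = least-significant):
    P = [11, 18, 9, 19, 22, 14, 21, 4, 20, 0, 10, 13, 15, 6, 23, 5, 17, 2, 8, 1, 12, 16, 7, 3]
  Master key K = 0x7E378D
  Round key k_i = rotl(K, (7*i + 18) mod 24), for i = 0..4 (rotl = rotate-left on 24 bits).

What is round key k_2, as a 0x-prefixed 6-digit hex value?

K = 0x7E378D
k_0 = rotl(K, (7*0+18) mod 24) = rotl(K, 18) = 0x35F8DE
k_1 = rotl(K, (7*1+18) mod 24) = rotl(K, 1) = 0xFC6F1A
k_2 = rotl(K, (7*2+18) mod 24) = rotl(K, 8) = 0x378D7E

0x378D7E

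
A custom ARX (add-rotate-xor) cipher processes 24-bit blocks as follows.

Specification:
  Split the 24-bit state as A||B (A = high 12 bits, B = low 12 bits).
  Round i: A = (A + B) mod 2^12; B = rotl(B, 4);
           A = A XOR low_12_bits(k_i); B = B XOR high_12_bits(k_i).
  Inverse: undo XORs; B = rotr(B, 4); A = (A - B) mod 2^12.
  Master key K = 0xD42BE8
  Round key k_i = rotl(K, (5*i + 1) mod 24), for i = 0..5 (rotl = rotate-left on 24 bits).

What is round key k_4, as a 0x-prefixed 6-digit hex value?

K = 0xD42BE8
k_0 = rotl(K, (5*0+1) mod 24) = rotl(K, 1) = 0xA857D1
k_1 = rotl(K, (5*1+1) mod 24) = rotl(K, 6) = 0x0AFA35
k_2 = rotl(K, (5*2+1) mod 24) = rotl(K, 11) = 0x5F46A1
k_3 = rotl(K, (5*3+1) mod 24) = rotl(K, 16) = 0xE8D42B
k_4 = rotl(K, (5*4+1) mod 24) = rotl(K, 21) = 0x1A857D

0x1A857D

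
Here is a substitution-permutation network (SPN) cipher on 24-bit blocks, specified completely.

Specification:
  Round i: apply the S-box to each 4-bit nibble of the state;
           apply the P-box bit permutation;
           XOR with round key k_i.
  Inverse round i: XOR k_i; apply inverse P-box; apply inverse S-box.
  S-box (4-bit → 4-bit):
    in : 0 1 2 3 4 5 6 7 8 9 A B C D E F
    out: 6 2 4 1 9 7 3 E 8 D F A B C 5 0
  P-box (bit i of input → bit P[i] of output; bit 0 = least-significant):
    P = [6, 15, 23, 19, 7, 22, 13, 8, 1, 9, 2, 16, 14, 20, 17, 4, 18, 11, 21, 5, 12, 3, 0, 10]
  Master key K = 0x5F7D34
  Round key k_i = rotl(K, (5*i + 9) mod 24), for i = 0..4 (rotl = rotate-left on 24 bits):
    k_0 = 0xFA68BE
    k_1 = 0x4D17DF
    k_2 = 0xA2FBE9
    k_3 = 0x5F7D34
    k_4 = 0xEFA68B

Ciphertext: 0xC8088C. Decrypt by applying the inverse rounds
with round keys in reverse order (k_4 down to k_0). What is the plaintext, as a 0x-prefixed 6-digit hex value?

s_0 = ciphertext = 0xC8088C
s_1 = InvRound(s_0, k_4) = 0xD52A21
s_2 = InvRound(s_1, k_3) = 0x9F908D
s_3 = InvRound(s_2, k_2) = 0xFA67D4
s_4 = InvRound(s_3, k_1) = 0x5E5422
s_5 = InvRound(s_4, k_0) = 0xC582E2

0xC582E2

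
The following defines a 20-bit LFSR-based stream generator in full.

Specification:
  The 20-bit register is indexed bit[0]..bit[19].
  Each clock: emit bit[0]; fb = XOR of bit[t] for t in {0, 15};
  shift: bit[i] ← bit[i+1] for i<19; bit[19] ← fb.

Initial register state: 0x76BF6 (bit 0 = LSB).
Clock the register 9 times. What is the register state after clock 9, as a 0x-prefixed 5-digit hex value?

0x7C3B5

reg_0 = 0x76BF6
clock 1: out=0, reg = 0x3B5FB
clock 2: out=1, reg = 0x1DAFD
clock 3: out=1, reg = 0x0ED7E
clock 4: out=0, reg = 0x876BF
clock 5: out=1, reg = 0xC3B5F
clock 6: out=1, reg = 0xE1DAF
clock 7: out=1, reg = 0xF0ED7
clock 8: out=1, reg = 0xF876B
clock 9: out=1, reg = 0x7C3B5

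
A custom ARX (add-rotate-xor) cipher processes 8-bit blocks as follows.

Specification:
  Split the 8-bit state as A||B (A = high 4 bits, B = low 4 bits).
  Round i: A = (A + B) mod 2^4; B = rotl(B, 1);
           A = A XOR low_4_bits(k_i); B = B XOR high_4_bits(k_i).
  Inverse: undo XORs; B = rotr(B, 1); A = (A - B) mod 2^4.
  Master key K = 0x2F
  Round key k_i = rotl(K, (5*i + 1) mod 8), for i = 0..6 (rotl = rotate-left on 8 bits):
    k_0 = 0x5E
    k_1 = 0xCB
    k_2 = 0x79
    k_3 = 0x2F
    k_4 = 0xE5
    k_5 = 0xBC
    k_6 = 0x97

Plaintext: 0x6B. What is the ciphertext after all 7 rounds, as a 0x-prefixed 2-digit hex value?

s_0 = plaintext = 0x6B
s_1 = Round(s_0, k_0) = 0xF2
s_2 = Round(s_1, k_1) = 0xA8
s_3 = Round(s_2, k_2) = 0xB6
s_4 = Round(s_3, k_3) = 0xEE
s_5 = Round(s_4, k_4) = 0x93
s_6 = Round(s_5, k_5) = 0x0D
s_7 = Round(s_6, k_6) = 0xA2

0xA2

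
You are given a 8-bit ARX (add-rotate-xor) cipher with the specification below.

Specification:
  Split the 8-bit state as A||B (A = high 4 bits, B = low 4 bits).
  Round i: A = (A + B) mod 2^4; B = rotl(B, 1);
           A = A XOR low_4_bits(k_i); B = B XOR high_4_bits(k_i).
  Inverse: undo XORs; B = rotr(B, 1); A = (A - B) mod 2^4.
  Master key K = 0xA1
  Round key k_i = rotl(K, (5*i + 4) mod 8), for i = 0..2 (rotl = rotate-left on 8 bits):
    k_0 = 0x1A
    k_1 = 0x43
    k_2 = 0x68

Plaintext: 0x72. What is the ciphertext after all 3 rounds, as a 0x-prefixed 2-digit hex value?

0x1B

s_0 = plaintext = 0x72
s_1 = Round(s_0, k_0) = 0x35
s_2 = Round(s_1, k_1) = 0xBE
s_3 = Round(s_2, k_2) = 0x1B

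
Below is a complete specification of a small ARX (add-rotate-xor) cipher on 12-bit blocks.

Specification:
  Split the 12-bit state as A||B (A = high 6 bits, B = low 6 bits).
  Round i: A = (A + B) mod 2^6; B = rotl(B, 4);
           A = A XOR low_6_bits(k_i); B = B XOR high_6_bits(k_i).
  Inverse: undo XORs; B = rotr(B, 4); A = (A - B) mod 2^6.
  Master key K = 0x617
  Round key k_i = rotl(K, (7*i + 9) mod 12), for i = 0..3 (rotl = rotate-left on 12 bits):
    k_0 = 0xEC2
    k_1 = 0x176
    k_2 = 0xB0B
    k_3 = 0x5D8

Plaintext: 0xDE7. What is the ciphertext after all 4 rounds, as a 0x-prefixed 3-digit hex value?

0x8CA

s_0 = plaintext = 0xDE7
s_1 = Round(s_0, k_0) = 0x702
s_2 = Round(s_1, k_1) = 0xA25
s_3 = Round(s_2, k_2) = 0x1B5
s_4 = Round(s_3, k_3) = 0x8CA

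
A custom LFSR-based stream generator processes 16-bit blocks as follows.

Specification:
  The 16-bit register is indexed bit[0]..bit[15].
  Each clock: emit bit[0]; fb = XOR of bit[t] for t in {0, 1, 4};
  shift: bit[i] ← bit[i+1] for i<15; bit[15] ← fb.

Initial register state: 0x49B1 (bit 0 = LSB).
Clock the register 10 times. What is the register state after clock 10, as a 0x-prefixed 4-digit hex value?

0x7C92

reg_0 = 0x49B1
clock 1: out=1, reg = 0x24D8
clock 2: out=0, reg = 0x926C
clock 3: out=0, reg = 0x4936
clock 4: out=0, reg = 0x249B
clock 5: out=1, reg = 0x924D
clock 6: out=1, reg = 0xC926
clock 7: out=0, reg = 0xE493
clock 8: out=1, reg = 0xF249
clock 9: out=1, reg = 0xF924
clock 10: out=0, reg = 0x7C92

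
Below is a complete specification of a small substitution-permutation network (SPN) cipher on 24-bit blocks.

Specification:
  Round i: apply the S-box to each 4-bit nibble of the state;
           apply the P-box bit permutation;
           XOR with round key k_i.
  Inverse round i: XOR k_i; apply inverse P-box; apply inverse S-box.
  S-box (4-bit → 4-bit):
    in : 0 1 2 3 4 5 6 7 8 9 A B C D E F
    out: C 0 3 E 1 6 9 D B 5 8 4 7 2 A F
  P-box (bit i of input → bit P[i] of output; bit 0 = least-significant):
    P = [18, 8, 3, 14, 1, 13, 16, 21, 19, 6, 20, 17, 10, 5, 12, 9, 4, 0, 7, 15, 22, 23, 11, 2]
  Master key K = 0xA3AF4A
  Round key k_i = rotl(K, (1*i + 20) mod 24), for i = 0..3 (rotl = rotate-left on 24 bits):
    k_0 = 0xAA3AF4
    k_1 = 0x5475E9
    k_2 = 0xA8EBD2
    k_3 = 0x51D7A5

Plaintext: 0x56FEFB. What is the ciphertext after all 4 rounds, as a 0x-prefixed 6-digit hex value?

0xDD105A

s_0 = plaintext = 0x56FEFB
s_1 = Round(s_0, k_0) = 0x09848E
s_2 = Round(s_1, k_1) = 0x7C1A5F
s_3 = Round(s_2, k_2) = 0xEF824F
s_4 = Round(s_3, k_3) = 0xDD105A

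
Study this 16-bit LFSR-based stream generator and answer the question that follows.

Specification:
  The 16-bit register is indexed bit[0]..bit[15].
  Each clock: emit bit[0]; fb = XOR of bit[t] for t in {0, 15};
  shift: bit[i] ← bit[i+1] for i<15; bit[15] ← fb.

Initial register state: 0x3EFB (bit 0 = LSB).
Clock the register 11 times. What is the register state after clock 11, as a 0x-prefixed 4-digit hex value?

reg_0 = 0x3EFB
clock 1: out=1, reg = 0x9F7D
clock 2: out=1, reg = 0x4FBE
clock 3: out=0, reg = 0x27DF
clock 4: out=1, reg = 0x93EF
clock 5: out=1, reg = 0x49F7
clock 6: out=1, reg = 0xA4FB
clock 7: out=1, reg = 0x527D
clock 8: out=1, reg = 0xA93E
clock 9: out=0, reg = 0xD49F
clock 10: out=1, reg = 0x6A4F
clock 11: out=1, reg = 0xB527

0xB527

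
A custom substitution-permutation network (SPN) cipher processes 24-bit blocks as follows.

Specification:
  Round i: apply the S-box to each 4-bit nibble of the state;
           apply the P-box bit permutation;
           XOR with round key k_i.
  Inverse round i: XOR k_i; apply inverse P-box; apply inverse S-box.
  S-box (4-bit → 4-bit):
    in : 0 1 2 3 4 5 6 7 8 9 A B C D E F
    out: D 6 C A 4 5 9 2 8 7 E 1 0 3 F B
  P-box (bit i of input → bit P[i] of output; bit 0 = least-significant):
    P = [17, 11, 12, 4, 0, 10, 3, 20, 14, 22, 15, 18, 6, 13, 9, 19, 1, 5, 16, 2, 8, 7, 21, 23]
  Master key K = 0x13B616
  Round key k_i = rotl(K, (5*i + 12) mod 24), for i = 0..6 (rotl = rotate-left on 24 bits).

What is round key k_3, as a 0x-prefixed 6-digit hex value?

0x9DB0B0

K = 0x13B616
k_0 = rotl(K, (5*0+12) mod 24) = rotl(K, 12) = 0x61613B
k_1 = rotl(K, (5*1+12) mod 24) = rotl(K, 17) = 0x2C276C
k_2 = rotl(K, (5*2+12) mod 24) = rotl(K, 22) = 0x84ED85
k_3 = rotl(K, (5*3+12) mod 24) = rotl(K, 3) = 0x9DB0B0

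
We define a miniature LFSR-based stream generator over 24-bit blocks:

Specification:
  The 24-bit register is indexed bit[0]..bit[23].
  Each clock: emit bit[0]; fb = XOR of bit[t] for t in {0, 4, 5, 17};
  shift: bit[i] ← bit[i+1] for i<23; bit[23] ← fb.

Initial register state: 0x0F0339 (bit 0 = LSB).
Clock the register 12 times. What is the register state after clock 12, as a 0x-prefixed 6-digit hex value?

0x1140F0

reg_0 = 0x0F0339
clock 1: out=1, reg = 0x07819C
clock 2: out=0, reg = 0x03C0CE
clock 3: out=0, reg = 0x81E067
clock 4: out=1, reg = 0x40F033
clock 5: out=1, reg = 0xA07819
clock 6: out=1, reg = 0x503C0C
clock 7: out=0, reg = 0x281E06
clock 8: out=0, reg = 0x140F03
clock 9: out=1, reg = 0x8A0781
clock 10: out=1, reg = 0x4503C0
clock 11: out=0, reg = 0x2281E0
clock 12: out=0, reg = 0x1140F0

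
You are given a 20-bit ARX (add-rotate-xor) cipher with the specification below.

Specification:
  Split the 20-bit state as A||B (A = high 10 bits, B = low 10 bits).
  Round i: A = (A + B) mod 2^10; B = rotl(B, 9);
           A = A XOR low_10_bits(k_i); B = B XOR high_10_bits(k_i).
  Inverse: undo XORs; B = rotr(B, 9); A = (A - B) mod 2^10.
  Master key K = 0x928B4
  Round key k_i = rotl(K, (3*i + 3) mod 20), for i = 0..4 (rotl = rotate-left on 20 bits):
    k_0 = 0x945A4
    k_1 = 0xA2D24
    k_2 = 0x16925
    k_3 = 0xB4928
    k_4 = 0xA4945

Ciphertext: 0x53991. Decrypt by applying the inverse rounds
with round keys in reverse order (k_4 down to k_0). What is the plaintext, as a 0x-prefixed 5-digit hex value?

s_0 = ciphertext = 0x53991
s_1 = InvRound(s_0, k_4) = 0x81207
s_2 = InvRound(s_1, k_3) = 0x609AA
s_3 = InvRound(s_2, k_2) = 0x31FE0
s_4 = InvRound(s_3, k_1) = 0xC36D6
s_5 = InvRound(s_4, k_0) = 0x66D0E

0x66D0E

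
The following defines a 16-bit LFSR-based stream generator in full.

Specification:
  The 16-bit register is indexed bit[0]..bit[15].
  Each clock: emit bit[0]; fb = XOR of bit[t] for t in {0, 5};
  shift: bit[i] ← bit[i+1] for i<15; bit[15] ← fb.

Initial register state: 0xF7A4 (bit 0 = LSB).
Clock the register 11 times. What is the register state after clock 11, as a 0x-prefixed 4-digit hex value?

reg_0 = 0xF7A4
clock 1: out=0, reg = 0xFBD2
clock 2: out=0, reg = 0x7DE9
clock 3: out=1, reg = 0x3EF4
clock 4: out=0, reg = 0x9F7A
clock 5: out=0, reg = 0xCFBD
clock 6: out=1, reg = 0x67DE
clock 7: out=0, reg = 0x33EF
clock 8: out=1, reg = 0x19F7
clock 9: out=1, reg = 0x0CFB
clock 10: out=1, reg = 0x067D
clock 11: out=1, reg = 0x033E

0x033E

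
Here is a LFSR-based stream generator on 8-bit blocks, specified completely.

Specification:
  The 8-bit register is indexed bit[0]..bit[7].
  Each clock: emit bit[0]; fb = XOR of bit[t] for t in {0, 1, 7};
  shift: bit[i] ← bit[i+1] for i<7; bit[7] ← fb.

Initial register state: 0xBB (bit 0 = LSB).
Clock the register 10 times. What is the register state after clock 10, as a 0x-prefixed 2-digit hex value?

0xB7

reg_0 = 0xBB
clock 1: out=1, reg = 0xDD
clock 2: out=1, reg = 0x6E
clock 3: out=0, reg = 0xB7
clock 4: out=1, reg = 0xDB
clock 5: out=1, reg = 0xED
clock 6: out=1, reg = 0x76
clock 7: out=0, reg = 0xBB
clock 8: out=1, reg = 0xDD
clock 9: out=1, reg = 0x6E
clock 10: out=0, reg = 0xB7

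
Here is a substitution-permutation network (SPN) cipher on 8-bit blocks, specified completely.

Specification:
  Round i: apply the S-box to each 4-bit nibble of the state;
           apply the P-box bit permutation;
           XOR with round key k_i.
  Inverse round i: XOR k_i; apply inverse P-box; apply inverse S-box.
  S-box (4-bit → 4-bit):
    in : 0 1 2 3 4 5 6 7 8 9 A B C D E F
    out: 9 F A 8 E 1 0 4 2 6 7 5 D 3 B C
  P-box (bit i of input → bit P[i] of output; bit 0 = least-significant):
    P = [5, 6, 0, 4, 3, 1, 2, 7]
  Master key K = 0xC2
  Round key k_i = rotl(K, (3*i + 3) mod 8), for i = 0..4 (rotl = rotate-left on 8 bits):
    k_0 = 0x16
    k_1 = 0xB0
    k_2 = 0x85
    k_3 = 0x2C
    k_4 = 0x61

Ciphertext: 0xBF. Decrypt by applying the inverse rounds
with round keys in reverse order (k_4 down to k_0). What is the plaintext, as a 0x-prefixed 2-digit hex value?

0x11

s_0 = ciphertext = 0xBF
s_1 = InvRound(s_0, k_4) = 0x12
s_2 = InvRound(s_1, k_3) = 0xA0
s_3 = InvRound(s_2, k_2) = 0x7B
s_4 = InvRound(s_3, k_1) = 0xE9
s_5 = InvRound(s_4, k_0) = 0x11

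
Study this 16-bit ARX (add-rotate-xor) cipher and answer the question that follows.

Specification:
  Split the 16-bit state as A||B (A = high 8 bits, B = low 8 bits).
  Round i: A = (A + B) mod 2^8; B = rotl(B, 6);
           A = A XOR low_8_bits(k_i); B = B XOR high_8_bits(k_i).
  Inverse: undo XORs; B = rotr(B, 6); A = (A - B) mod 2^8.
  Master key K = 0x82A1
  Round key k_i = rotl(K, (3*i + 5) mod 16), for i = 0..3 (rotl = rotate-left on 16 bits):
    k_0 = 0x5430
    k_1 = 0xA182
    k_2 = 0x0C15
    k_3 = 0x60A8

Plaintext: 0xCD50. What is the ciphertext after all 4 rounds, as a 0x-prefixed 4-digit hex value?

s_0 = plaintext = 0xCD50
s_1 = Round(s_0, k_0) = 0x2D40
s_2 = Round(s_1, k_1) = 0xEFB1
s_3 = Round(s_2, k_2) = 0xB560
s_4 = Round(s_3, k_3) = 0xBD78

0xBD78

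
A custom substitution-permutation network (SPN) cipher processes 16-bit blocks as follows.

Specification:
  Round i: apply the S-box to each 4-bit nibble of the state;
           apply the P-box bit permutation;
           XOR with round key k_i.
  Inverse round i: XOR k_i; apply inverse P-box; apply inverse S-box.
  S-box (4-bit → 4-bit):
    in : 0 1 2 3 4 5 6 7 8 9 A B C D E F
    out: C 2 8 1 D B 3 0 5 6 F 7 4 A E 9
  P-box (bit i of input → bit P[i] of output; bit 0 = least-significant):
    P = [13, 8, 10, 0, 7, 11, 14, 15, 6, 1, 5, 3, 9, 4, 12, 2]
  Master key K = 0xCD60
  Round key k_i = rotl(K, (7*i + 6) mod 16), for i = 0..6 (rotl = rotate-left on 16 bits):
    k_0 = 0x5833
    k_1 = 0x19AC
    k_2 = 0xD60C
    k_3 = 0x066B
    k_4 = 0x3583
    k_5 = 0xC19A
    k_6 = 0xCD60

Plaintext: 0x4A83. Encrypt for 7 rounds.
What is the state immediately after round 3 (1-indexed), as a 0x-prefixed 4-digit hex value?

s_0 = plaintext = 0x4A83
s_1 = Round(s_0, k_0) = 0x2ADD
s_2 = Round(s_1, k_1) = 0x90C3
s_3 = Round(s_2, k_2) = 0xA634
s_4 = Round(s_3, k_3) = 0x30BC
s_5 = Round(s_4, k_4) = 0x7B2B
s_6 = Round(s_5, k_5) = 0x64F8
s_7 = Round(s_6, k_6) = 0x6B98

0xA634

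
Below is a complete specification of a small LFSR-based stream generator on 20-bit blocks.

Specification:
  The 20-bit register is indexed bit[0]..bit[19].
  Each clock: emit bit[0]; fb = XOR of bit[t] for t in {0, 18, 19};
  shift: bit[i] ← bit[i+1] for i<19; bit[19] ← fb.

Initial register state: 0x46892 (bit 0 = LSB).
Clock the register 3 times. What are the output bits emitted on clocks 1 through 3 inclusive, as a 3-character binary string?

reg_0 = 0x46892
clock 1: out=0, reg = 0xA3449
clock 2: out=1, reg = 0x51A24
clock 3: out=0, reg = 0xA8D12

010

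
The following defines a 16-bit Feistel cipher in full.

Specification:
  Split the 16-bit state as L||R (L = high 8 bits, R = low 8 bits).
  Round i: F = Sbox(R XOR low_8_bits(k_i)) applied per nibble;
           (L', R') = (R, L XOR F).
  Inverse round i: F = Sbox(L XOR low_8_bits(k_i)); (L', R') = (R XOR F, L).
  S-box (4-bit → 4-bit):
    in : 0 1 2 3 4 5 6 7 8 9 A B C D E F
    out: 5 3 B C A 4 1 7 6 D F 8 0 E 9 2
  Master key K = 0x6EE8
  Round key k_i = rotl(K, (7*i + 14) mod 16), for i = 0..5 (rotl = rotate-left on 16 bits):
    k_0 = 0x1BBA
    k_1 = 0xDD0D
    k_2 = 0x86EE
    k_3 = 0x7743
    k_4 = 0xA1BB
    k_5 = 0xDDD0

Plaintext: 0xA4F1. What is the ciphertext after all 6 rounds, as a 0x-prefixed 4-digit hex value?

0xC40A

s_0 = plaintext = 0xA4F1
s_1 = Round(s_0, k_0) = 0xF10C
s_2 = Round(s_1, k_1) = 0x0CA2
s_3 = Round(s_2, k_2) = 0xA2AC
s_4 = Round(s_3, k_3) = 0xAC30
s_5 = Round(s_4, k_4) = 0x30C4
s_6 = Round(s_5, k_5) = 0xC40A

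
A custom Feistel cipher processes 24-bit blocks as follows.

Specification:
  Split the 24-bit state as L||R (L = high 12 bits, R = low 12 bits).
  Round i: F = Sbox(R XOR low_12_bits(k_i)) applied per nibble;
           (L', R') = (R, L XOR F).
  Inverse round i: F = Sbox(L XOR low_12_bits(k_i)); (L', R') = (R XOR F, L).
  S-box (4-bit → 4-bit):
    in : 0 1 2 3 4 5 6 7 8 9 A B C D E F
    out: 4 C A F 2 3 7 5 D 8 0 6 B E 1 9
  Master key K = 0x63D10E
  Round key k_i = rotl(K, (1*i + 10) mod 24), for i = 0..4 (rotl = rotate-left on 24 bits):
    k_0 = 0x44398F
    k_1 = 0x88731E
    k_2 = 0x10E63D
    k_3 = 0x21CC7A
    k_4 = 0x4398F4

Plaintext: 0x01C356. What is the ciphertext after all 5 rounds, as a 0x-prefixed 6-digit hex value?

s_0 = plaintext = 0x01C356
s_1 = Round(s_0, k_0) = 0x3560F4
s_2 = Round(s_1, k_1) = 0x0F4C46
s_3 = Round(s_2, k_2) = 0xC460A2
s_4 = Round(s_3, k_3) = 0x0A27AB
s_5 = Round(s_4, k_4) = 0x7AB99B

0x7AB99B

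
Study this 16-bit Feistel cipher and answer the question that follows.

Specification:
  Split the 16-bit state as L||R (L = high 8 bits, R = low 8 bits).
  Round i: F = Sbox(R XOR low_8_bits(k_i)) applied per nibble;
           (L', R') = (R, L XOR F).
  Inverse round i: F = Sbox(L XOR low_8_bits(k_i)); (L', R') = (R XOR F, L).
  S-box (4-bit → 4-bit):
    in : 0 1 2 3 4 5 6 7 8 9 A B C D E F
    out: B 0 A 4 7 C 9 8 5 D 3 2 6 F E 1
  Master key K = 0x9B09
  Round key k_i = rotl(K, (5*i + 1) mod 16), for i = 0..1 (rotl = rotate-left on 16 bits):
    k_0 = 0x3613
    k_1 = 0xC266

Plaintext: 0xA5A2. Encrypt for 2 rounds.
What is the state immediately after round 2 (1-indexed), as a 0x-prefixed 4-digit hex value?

s_0 = plaintext = 0xA5A2
s_1 = Round(s_0, k_0) = 0xA285
s_2 = Round(s_1, k_1) = 0x8546

0x8546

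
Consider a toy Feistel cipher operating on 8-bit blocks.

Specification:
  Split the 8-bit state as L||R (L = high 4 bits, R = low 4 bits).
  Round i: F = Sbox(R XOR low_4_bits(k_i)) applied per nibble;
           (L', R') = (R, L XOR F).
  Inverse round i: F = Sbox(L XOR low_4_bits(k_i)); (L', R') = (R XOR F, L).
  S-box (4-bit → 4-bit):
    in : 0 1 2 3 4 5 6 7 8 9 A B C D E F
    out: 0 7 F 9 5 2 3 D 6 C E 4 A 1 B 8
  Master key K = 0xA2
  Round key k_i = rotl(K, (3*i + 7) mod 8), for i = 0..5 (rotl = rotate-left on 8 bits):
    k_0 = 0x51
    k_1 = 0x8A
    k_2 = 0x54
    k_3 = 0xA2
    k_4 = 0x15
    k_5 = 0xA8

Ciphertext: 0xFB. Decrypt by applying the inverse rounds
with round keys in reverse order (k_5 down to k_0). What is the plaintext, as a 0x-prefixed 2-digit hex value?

s_0 = ciphertext = 0xFB
s_1 = InvRound(s_0, k_5) = 0x6F
s_2 = InvRound(s_1, k_4) = 0x66
s_3 = InvRound(s_2, k_3) = 0x36
s_4 = InvRound(s_3, k_2) = 0xB3
s_5 = InvRound(s_4, k_1) = 0x4B
s_6 = InvRound(s_5, k_0) = 0x94

0x94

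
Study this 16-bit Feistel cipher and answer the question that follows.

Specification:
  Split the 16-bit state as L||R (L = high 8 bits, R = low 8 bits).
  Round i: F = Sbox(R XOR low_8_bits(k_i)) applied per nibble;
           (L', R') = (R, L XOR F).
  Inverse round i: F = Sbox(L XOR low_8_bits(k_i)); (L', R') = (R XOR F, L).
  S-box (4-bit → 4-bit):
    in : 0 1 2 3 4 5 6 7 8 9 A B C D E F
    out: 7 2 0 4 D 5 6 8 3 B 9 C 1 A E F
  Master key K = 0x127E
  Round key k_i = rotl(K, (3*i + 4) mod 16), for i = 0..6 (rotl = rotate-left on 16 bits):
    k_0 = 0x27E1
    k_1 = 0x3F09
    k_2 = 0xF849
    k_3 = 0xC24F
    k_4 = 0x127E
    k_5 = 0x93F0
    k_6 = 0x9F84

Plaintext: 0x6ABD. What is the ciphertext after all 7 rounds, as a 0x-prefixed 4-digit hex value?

0x930D

s_0 = plaintext = 0x6ABD
s_1 = Round(s_0, k_0) = 0xBD3B
s_2 = Round(s_1, k_1) = 0x3BFD
s_3 = Round(s_2, k_2) = 0xFDF6
s_4 = Round(s_3, k_3) = 0xF636
s_5 = Round(s_4, k_4) = 0x3625
s_6 = Round(s_5, k_5) = 0x2593
s_7 = Round(s_6, k_6) = 0x930D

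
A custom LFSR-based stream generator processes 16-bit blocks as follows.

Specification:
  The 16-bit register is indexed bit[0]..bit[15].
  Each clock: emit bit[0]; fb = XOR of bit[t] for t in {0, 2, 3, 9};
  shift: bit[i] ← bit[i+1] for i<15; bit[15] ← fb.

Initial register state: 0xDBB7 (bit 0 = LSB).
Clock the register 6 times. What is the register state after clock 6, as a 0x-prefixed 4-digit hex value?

0x076E

reg_0 = 0xDBB7
clock 1: out=1, reg = 0xEDDB
clock 2: out=1, reg = 0x76ED
clock 3: out=1, reg = 0x3B76
clock 4: out=0, reg = 0x1DBB
clock 5: out=1, reg = 0x0EDD
clock 6: out=1, reg = 0x076E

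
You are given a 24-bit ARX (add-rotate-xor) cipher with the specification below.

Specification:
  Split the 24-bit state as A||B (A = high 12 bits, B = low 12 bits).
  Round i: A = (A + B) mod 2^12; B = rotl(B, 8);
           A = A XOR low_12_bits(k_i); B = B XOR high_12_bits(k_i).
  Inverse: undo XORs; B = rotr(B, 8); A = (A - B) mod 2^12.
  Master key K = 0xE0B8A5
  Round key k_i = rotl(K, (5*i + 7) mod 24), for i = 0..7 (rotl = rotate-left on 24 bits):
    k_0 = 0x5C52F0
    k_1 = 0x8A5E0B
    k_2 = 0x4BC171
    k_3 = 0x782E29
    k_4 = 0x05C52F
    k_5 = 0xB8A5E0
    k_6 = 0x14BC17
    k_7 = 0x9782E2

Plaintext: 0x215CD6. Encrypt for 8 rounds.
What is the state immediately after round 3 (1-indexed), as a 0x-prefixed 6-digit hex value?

s_0 = plaintext = 0x215CD6
s_1 = Round(s_0, k_0) = 0xC1B308
s_2 = Round(s_1, k_1) = 0x128095
s_3 = Round(s_2, k_2) = 0x0CC1B5
s_4 = Round(s_3, k_3) = 0xCA8299
s_5 = Round(s_4, k_4) = 0xA6E975
s_6 = Round(s_5, k_5) = 0x603E1D
s_7 = Round(s_6, k_6) = 0x837CAA
s_8 = Round(s_7, k_7) = 0x6033B2

0x0CC1B5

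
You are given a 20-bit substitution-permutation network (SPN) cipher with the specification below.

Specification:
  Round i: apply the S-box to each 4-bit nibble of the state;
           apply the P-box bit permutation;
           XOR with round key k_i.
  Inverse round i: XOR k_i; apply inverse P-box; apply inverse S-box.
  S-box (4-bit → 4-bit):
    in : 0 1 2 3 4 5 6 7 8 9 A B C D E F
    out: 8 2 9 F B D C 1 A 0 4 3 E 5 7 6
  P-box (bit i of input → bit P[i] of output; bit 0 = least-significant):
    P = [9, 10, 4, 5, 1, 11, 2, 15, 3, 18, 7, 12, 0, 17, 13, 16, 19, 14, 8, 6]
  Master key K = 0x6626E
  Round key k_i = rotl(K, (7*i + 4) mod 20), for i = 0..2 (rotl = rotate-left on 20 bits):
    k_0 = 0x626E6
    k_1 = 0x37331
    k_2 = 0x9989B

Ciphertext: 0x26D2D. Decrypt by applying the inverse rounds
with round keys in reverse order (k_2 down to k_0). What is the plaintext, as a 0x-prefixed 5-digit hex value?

0x1C5D7

s_0 = ciphertext = 0x26D2D
s_1 = InvRound(s_0, k_2) = 0xEC65C
s_2 = InvRound(s_1, k_1) = 0x55468
s_3 = InvRound(s_2, k_0) = 0x1C5D7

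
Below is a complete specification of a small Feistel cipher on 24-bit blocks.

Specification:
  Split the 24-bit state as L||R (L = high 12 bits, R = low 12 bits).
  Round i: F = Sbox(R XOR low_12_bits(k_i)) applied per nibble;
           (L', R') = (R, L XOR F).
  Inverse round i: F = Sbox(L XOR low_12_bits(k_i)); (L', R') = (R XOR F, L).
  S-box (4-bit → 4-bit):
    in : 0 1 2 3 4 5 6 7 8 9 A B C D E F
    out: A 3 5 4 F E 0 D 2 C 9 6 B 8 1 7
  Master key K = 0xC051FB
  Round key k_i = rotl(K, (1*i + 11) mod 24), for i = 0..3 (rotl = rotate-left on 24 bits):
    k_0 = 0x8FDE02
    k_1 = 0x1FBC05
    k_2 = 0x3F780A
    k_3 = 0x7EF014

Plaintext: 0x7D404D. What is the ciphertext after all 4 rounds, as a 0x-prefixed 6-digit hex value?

0x51E7B4

s_0 = plaintext = 0x7D404D
s_1 = Round(s_0, k_0) = 0x04D623
s_2 = Round(s_1, k_1) = 0x62391D
s_3 = Round(s_2, k_2) = 0x91D51E
s_4 = Round(s_3, k_3) = 0x51E7B4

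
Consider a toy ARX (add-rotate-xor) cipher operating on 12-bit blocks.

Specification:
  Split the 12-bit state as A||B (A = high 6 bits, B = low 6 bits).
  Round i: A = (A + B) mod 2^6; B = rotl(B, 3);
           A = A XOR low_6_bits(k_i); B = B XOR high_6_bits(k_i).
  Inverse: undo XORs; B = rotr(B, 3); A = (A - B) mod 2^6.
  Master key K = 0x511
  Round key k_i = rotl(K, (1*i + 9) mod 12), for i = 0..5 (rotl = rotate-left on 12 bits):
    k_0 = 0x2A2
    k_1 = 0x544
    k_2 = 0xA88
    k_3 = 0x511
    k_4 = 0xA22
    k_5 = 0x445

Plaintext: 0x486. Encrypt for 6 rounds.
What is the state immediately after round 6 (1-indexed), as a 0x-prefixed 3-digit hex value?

s_0 = plaintext = 0x486
s_1 = Round(s_0, k_0) = 0xEBA
s_2 = Round(s_1, k_1) = 0xC02
s_3 = Round(s_2, k_2) = 0xEBA
s_4 = Round(s_3, k_3) = 0x943
s_5 = Round(s_4, k_4) = 0x2B0
s_6 = Round(s_5, k_5) = 0xFD7

0xFD7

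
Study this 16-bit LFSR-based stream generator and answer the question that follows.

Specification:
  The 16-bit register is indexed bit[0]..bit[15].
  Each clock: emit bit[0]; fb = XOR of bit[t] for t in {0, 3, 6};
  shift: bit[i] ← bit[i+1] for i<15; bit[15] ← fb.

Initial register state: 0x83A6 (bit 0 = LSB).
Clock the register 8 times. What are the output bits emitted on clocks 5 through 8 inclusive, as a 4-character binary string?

reg_0 = 0x83A6
clock 1: out=0, reg = 0x41D3
clock 2: out=1, reg = 0x20E9
clock 3: out=1, reg = 0x9074
clock 4: out=0, reg = 0xC83A
clock 5: out=0, reg = 0xE41D
clock 6: out=1, reg = 0x720E
clock 7: out=0, reg = 0xB907
clock 8: out=1, reg = 0xDC83

0101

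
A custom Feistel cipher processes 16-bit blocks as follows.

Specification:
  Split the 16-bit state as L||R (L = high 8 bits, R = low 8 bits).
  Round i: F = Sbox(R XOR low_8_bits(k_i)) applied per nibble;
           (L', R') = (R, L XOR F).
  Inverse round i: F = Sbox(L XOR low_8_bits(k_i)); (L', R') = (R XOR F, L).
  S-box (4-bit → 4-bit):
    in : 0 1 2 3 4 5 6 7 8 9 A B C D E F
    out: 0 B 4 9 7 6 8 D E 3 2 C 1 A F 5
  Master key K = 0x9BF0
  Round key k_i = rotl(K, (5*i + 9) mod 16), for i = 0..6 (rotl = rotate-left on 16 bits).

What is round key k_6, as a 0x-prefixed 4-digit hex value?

K = 0x9BF0
k_0 = rotl(K, (5*0+9) mod 16) = rotl(K, 9) = 0xE137
k_1 = rotl(K, (5*1+9) mod 16) = rotl(K, 14) = 0x26FC
k_2 = rotl(K, (5*2+9) mod 16) = rotl(K, 3) = 0xDF84
k_3 = rotl(K, (5*3+9) mod 16) = rotl(K, 8) = 0xF09B
k_4 = rotl(K, (5*4+9) mod 16) = rotl(K, 13) = 0x137E
k_5 = rotl(K, (5*5+9) mod 16) = rotl(K, 2) = 0x6FC2
k_6 = rotl(K, (5*6+9) mod 16) = rotl(K, 7) = 0xF84D

0xF84D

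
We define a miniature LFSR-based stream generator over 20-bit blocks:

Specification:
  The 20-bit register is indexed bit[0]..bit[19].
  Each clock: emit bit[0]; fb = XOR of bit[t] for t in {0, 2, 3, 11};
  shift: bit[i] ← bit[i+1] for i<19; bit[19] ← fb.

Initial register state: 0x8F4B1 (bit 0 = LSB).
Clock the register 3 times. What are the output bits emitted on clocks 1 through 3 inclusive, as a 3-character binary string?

reg_0 = 0x8F4B1
clock 1: out=1, reg = 0xC7A58
clock 2: out=0, reg = 0x63D2C
clock 3: out=0, reg = 0xB1E96

100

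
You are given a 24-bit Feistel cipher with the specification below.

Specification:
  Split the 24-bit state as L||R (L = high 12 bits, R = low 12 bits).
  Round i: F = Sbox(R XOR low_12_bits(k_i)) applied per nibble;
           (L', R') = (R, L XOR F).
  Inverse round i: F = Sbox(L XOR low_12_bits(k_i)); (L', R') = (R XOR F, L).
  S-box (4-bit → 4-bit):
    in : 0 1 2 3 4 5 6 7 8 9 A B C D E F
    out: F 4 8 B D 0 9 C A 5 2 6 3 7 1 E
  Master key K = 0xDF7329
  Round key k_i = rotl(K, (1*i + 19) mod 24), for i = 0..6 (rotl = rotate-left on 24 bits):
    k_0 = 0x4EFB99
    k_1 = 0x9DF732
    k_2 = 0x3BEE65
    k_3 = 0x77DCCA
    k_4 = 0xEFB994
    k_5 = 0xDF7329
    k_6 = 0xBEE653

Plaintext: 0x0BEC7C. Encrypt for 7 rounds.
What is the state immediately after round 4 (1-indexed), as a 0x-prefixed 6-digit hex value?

0x17CD46

s_0 = plaintext = 0x0BEC7C
s_1 = Round(s_0, k_0) = 0xC7CCAE
s_2 = Round(s_1, k_1) = 0xCAEA2F
s_3 = Round(s_2, k_2) = 0xA2F17C
s_4 = Round(s_3, k_3) = 0x17CD46
s_5 = Round(s_4, k_4) = 0xD46C04
s_6 = Round(s_5, k_5) = 0xC043C1
s_7 = Round(s_6, k_6) = 0x3C1C5C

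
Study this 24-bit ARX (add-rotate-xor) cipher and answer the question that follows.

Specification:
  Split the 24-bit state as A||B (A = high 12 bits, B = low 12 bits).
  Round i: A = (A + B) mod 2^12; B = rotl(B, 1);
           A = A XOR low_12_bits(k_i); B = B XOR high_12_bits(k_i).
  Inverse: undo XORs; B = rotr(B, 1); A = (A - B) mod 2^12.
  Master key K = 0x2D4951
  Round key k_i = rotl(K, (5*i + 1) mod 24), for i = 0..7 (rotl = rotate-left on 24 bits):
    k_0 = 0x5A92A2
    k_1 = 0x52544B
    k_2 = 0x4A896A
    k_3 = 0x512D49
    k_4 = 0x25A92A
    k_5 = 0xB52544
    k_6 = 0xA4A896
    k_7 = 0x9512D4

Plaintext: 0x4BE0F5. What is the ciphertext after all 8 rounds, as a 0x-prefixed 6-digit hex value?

0x5FEE85

s_0 = plaintext = 0x4BE0F5
s_1 = Round(s_0, k_0) = 0x711443
s_2 = Round(s_1, k_1) = 0xF1FDA3
s_3 = Round(s_2, k_2) = 0x5A8FEF
s_4 = Round(s_3, k_3) = 0x8DEACD
s_5 = Round(s_4, k_4) = 0xA817C1
s_6 = Round(s_5, k_5) = 0x7064D0
s_7 = Round(s_6, k_6) = 0x3403EA
s_8 = Round(s_7, k_7) = 0x5FEE85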